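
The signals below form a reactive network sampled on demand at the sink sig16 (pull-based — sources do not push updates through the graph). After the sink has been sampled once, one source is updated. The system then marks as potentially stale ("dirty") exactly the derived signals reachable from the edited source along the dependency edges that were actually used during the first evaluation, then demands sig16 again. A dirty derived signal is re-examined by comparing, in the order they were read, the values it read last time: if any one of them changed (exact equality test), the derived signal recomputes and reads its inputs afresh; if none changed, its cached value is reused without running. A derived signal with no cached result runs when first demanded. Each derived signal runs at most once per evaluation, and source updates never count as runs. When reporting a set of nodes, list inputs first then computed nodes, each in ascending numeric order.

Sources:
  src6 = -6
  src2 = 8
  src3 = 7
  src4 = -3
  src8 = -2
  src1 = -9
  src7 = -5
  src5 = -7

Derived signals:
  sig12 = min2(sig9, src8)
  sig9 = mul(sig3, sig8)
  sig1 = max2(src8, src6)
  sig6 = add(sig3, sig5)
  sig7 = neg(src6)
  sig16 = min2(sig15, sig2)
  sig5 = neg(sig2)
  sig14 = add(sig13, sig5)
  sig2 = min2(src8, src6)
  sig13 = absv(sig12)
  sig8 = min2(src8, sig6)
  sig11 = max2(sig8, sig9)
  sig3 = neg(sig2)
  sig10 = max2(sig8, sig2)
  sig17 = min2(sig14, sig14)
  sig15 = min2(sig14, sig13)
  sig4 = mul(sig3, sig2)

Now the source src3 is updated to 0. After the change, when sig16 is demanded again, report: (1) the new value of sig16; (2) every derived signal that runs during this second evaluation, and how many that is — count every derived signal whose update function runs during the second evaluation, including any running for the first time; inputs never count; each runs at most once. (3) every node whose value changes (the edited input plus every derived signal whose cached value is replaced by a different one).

Initial pass — values computed on the first demand:
  sig2 = min2(-2, -6) = -6
  sig3 = neg(-6) = 6
  sig5 = neg(-6) = 6
  sig6 = add(6, 6) = 12
  sig8 = min2(-2, 12) = -2
  sig9 = mul(6, -2) = -12
  sig12 = min2(-12, -2) = -12
  sig13 = absv(-12) = 12
  sig14 = add(12, 6) = 18
  sig15 = min2(18, 12) = 12
  sig16 = min2(12, -6) = -6

Second demand — change propagation:
  no demanded computation ever read src3, so the edit dirties nothing and nothing runs.

The important point: nothing the output needs ever reads src3, so the edit is invisible to it.

sig16 now evaluates to -6.
Run set: none (0 run).
Changed values: src3.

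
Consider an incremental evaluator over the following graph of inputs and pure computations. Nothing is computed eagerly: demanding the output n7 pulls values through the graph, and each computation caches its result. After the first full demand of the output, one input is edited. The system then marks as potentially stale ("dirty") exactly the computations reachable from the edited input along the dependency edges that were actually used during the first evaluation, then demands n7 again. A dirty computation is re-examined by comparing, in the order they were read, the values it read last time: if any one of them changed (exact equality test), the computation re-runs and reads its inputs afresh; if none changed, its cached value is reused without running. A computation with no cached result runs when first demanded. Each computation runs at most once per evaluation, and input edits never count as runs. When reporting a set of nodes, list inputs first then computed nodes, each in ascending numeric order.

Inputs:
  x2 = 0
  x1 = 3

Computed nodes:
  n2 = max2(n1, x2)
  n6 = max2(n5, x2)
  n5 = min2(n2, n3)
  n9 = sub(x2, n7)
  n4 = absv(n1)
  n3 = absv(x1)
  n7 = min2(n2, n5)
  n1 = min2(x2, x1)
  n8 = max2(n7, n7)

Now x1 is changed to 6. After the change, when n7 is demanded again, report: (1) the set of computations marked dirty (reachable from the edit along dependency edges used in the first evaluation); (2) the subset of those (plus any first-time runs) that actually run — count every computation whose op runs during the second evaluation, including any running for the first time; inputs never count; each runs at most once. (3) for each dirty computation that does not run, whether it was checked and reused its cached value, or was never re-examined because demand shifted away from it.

Dirty set: n1, n2, n3, n5, n7.
Run set: n1, n3, n5 (3 run).
Re-examined without running (cache reused): n2, n7.
The important point: at n2 every value read last time is unchanged, so the dirty flag clears without a run.

Initial pass — values computed on the first demand:
  n1 = min2(0, 3) = 0
  n2 = max2(0, 0) = 0
  n3 = absv(3) = 3
  n5 = min2(0, 3) = 0
  n7 = min2(0, 0) = 0

Second demand — change propagation:
  n1: re-runs because x1 3->6; new result 0 (unchanged).
  n2: re-examined; everything it read last time is the same (n1 unchanged, x2 unchanged) — cache 0 kept, no run.
  n3: re-runs because x1 3->6; new result 6.
  n5: re-runs because n3 3->6; new result 0 (unchanged).
  n7: re-examined; everything it read last time is the same (n2 unchanged, n5 unchanged) — cache 0 kept, no run.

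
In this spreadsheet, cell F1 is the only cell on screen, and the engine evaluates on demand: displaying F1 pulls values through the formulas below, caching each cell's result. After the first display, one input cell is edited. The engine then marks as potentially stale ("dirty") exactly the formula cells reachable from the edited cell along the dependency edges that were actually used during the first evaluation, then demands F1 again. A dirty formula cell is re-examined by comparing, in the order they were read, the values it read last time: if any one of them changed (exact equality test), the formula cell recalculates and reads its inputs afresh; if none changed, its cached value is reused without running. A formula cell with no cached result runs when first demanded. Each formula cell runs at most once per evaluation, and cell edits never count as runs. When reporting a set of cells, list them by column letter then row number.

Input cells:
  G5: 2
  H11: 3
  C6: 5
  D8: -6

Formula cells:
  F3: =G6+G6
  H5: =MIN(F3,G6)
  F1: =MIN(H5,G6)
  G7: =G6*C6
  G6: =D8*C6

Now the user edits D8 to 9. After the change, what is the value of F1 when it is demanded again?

F1 now evaluates to 45.

Initial pass — values computed on the first demand:
  G6 = -6 * 5 = -30
  F3 = -30 + -30 = -60
  H5 = MIN(-60, -30) = -60
  F1 = MIN(-60, -30) = -60

Second demand — change propagation:
  G6: re-runs because D8 -6->9; new result 45.
  F3: re-runs because G6 -30->45; G6 -30->45; new result 90.
  H5: re-runs because F3 -60->90; G6 -30->45; new result 45.
  F1: re-runs because H5 -60->45; G6 -30->45; new result 45.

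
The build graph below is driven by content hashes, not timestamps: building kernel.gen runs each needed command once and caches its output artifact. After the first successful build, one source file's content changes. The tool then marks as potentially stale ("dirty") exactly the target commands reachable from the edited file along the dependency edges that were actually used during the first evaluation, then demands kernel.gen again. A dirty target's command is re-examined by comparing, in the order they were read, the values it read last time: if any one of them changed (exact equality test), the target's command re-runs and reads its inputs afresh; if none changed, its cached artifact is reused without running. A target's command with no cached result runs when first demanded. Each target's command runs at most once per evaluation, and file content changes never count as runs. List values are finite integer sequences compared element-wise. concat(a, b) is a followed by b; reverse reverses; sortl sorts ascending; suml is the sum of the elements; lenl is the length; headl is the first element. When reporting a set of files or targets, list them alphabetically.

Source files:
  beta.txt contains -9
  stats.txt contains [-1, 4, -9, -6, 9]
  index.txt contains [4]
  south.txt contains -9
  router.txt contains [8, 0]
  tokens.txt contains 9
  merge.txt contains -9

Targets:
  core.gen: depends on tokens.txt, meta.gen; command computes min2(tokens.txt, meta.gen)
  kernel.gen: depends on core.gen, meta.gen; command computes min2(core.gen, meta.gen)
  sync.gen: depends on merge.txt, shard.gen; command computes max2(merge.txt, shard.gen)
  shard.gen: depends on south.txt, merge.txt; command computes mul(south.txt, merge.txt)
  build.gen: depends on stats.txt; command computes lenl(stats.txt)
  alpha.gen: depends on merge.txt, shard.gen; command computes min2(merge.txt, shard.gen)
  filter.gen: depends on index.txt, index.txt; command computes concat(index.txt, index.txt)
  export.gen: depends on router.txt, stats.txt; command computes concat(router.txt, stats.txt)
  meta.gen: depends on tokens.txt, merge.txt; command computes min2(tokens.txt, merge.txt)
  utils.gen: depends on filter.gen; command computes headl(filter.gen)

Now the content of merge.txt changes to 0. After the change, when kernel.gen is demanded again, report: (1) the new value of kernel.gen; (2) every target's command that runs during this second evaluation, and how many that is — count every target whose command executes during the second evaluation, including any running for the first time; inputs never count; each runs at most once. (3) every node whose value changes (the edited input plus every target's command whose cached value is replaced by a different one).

kernel.gen now evaluates to 0.
Run set: core.gen, kernel.gen, meta.gen (3 run).
Changed values: core.gen, kernel.gen, merge.txt, meta.gen.

Initial pass — values computed on the first demand:
  meta.gen = min2(9, -9) = -9
  core.gen = min2(9, -9) = -9
  kernel.gen = min2(-9, -9) = -9

Second demand — change propagation:
  meta.gen: re-runs because merge.txt -9->0; new result 0.
  core.gen: re-runs because meta.gen -9->0; new result 0.
  kernel.gen: re-runs because core.gen -9->0; meta.gen -9->0; new result 0.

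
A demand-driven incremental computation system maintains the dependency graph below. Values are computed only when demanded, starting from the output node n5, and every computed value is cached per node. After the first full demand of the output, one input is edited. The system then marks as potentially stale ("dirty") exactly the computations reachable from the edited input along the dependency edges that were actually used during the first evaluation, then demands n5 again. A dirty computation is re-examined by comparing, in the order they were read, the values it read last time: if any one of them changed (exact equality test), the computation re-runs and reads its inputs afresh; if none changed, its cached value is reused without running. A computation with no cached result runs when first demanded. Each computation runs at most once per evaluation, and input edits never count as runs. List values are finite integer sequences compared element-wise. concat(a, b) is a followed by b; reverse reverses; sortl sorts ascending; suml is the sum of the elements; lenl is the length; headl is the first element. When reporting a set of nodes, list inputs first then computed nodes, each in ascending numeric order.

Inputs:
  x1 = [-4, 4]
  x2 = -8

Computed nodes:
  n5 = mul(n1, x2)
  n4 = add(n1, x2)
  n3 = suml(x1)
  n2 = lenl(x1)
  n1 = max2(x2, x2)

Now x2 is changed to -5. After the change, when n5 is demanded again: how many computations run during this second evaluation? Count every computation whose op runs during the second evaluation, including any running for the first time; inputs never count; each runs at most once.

Computations that run: n1, n5 — 2 in total.

First evaluation (everything demanded from the output):
  n1 = max2(-8, -8) = -8
  n5 = mul(-8, -8) = 64

Propagation after the edit:
  n1: runs — x2 -8->-5; x2 -8->-5; result -5.
  n5: runs — n1 -8->-5; x2 -8->-5; result 25.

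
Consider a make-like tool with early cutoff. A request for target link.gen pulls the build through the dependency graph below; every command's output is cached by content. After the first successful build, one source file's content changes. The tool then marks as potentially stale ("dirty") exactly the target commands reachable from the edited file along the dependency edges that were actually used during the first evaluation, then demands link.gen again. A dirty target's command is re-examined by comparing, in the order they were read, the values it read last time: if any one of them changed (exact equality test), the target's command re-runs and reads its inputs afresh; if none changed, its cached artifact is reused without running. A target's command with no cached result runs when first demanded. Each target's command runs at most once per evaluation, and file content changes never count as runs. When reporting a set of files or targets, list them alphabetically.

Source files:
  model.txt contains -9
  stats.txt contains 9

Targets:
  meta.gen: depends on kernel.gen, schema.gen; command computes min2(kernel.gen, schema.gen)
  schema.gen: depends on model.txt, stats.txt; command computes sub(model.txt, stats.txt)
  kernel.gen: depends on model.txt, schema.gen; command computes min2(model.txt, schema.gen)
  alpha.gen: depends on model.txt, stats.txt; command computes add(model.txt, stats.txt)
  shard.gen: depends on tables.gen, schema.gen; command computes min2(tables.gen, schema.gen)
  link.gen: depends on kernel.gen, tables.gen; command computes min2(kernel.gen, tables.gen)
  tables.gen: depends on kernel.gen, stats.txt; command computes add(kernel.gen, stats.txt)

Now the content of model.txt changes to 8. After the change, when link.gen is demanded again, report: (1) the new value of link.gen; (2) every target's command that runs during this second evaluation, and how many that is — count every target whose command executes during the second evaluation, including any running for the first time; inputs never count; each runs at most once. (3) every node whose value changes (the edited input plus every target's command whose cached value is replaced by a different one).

Demanding link.gen again yields -1.
4 target commands run: kernel.gen, link.gen, schema.gen, tables.gen.
The nodes whose values change: kernel.gen, link.gen, model.txt, schema.gen, tables.gen.

First demand of the output computes:
  schema.gen = sub(-9, 9) = -18
  kernel.gen = min2(-9, -18) = -18
  tables.gen = add(-18, 9) = -9
  link.gen = min2(-18, -9) = -18

After the edit, cleaning proceeds:
  schema.gen: a read changed (model.txt -9->8) — executes, giving -1.
  kernel.gen: a read changed (model.txt -9->8; schema.gen -18->-1) — executes, giving -1.
  tables.gen: a read changed (kernel.gen -18->-1) — executes, giving 8.
  link.gen: a read changed (kernel.gen -18->-1; tables.gen -9->8) — executes, giving -1.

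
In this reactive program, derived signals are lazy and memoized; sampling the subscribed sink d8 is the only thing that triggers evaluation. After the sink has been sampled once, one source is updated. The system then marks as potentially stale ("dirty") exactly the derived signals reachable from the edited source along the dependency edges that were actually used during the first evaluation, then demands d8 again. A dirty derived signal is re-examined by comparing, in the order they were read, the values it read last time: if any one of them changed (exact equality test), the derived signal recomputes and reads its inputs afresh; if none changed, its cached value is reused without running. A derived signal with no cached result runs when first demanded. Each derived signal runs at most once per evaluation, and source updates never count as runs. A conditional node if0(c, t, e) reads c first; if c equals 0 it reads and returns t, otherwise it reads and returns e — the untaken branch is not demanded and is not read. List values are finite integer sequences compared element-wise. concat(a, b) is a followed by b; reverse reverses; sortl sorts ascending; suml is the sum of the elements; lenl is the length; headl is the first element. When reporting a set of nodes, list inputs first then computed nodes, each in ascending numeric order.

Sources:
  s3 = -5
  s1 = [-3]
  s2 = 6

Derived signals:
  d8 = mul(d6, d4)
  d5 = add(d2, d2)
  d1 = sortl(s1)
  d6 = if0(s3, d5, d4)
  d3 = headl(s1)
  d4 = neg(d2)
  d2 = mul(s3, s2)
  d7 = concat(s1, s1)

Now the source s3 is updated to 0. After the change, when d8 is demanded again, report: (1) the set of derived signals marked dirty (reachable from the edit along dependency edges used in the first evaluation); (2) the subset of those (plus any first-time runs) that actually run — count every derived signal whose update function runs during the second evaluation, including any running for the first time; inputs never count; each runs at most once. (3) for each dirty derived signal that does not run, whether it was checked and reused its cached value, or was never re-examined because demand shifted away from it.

The edit dirties: d2, d4, d6, d8.
5 derived signals run: d2, d4, d5, d6, d8.
No dirty derived signal escaped a run.
Note the branch switch — d5 had no cache and runs now for the first time.

First demand of the output computes:
  d2 = mul(-5, 6) = -30
  d4 = neg(-30) = 30
  d6 = if0(s3=-5 -> else branch d4) = 30
  d8 = mul(30, 30) = 900

After the edit, cleaning proceeds:
  d2: a read changed (s3 -5->0) — executes, giving 0.
  d4: a read changed (d2 -30->0) — executes, giving 0.
  d5: had never run; runs now, result 0.
  d6: a read changed (s3 -5->0; d4 30->0) — executes, giving 0.
  d8: a read changed (d6 30->0; d4 30->0) — executes, giving 0.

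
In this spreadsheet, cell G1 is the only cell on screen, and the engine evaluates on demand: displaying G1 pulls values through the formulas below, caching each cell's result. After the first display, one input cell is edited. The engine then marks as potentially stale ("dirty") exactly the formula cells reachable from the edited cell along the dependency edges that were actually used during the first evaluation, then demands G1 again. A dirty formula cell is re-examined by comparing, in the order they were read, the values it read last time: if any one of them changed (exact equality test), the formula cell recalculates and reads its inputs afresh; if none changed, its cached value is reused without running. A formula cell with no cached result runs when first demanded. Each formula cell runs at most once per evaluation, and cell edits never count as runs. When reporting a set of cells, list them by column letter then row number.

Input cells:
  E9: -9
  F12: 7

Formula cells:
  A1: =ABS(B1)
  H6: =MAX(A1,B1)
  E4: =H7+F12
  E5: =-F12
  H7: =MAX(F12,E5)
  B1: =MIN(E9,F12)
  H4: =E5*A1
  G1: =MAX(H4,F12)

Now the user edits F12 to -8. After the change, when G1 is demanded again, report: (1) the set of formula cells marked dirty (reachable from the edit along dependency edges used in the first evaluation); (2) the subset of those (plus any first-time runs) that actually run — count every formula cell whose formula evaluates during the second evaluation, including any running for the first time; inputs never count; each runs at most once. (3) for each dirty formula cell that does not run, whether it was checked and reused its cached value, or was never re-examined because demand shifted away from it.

Initial pass — values computed on the first demand:
  B1 = MIN(-9, 7) = -9
  A1 = ABS(-9) = 9
  E5 = -(7) = -7
  H4 = -7 * 9 = -63
  G1 = MAX(-63, 7) = 7

Second demand — change propagation:
  B1: re-runs because F12 7->-8; new result -9 (unchanged).
  A1: re-examined; everything it read last time is the same (B1 unchanged) — cache 9 kept, no run.
  E5: re-runs because F12 7->-8; new result 8.
  H4: re-runs because E5 -7->8; new result 72.
  G1: re-runs because H4 -63->72; F12 7->-8; new result 72.

The important point: at A1 every value read last time is unchanged, so the dirty flag clears without a run.

Dirty set: A1, B1, E5, G1, H4.
Run set: B1, E5, G1, H4 (4 run).
Re-examined without running (cache reused): A1.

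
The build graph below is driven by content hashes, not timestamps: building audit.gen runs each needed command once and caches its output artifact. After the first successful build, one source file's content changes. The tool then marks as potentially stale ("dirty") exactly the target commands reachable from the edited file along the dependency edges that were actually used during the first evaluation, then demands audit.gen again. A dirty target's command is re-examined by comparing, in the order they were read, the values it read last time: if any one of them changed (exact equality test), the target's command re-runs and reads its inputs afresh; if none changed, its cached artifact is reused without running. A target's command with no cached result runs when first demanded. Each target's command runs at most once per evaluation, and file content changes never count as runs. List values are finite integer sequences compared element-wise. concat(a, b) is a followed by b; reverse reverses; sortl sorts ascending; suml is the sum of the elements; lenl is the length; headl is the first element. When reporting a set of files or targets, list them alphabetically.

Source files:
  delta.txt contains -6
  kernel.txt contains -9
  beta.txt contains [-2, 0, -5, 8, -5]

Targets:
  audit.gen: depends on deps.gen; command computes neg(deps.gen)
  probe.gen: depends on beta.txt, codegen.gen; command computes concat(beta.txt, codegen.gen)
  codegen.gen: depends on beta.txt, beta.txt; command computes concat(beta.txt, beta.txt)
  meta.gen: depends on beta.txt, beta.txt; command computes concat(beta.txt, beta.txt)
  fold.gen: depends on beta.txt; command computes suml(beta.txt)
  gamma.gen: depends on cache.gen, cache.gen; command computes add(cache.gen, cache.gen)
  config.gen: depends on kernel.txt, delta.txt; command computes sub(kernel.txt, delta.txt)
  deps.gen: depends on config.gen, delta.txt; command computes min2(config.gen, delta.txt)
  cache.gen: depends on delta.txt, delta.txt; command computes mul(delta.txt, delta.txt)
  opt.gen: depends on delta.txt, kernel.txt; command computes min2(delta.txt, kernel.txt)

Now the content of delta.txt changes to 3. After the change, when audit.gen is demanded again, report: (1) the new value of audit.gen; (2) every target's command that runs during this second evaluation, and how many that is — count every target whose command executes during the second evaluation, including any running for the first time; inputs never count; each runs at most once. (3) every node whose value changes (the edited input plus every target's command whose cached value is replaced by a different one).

audit.gen now evaluates to 12.
Run set: audit.gen, config.gen, deps.gen (3 run).
Changed values: audit.gen, config.gen, delta.txt, deps.gen.

Initial pass — values computed on the first demand:
  config.gen = sub(-9, -6) = -3
  deps.gen = min2(-3, -6) = -6
  audit.gen = neg(-6) = 6

Second demand — change propagation:
  config.gen: re-runs because delta.txt -6->3; new result -12.
  deps.gen: re-runs because config.gen -3->-12; delta.txt -6->3; new result -12.
  audit.gen: re-runs because deps.gen -6->-12; new result 12.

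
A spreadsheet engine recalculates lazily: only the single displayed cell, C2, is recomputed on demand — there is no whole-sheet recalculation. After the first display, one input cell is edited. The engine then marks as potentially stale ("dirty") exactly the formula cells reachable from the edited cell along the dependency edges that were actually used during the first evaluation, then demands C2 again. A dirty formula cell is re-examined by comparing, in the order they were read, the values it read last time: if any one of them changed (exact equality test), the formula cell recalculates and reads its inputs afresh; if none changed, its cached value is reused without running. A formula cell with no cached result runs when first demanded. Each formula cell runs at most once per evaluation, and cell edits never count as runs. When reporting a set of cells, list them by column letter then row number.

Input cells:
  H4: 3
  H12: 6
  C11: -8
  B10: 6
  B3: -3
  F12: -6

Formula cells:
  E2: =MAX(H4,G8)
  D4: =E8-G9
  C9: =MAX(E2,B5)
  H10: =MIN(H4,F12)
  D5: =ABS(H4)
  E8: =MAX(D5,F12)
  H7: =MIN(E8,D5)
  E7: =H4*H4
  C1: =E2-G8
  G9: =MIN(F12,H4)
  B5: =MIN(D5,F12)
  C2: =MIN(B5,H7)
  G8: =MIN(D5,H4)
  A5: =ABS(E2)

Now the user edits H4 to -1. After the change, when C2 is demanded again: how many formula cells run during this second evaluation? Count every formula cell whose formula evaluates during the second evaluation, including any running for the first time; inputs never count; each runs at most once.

Formula cells that run: B5, C2, D5, E8, H7 — 5 in total.

First evaluation (everything demanded from the output):
  D5 = ABS(3) = 3
  B5 = MIN(3, -6) = -6
  E8 = MAX(3, -6) = 3
  H7 = MIN(3, 3) = 3
  C2 = MIN(-6, 3) = -6

Propagation after the edit:
  D5: runs — H4 3->-1; result 1.
  B5: runs — D5 3->1; result -6 (same value as before).
  E8: runs — D5 3->1; result 1.
  H7: runs — E8 3->1; D5 3->1; result 1.
  C2: runs — H7 3->1; result -6 (same value as before).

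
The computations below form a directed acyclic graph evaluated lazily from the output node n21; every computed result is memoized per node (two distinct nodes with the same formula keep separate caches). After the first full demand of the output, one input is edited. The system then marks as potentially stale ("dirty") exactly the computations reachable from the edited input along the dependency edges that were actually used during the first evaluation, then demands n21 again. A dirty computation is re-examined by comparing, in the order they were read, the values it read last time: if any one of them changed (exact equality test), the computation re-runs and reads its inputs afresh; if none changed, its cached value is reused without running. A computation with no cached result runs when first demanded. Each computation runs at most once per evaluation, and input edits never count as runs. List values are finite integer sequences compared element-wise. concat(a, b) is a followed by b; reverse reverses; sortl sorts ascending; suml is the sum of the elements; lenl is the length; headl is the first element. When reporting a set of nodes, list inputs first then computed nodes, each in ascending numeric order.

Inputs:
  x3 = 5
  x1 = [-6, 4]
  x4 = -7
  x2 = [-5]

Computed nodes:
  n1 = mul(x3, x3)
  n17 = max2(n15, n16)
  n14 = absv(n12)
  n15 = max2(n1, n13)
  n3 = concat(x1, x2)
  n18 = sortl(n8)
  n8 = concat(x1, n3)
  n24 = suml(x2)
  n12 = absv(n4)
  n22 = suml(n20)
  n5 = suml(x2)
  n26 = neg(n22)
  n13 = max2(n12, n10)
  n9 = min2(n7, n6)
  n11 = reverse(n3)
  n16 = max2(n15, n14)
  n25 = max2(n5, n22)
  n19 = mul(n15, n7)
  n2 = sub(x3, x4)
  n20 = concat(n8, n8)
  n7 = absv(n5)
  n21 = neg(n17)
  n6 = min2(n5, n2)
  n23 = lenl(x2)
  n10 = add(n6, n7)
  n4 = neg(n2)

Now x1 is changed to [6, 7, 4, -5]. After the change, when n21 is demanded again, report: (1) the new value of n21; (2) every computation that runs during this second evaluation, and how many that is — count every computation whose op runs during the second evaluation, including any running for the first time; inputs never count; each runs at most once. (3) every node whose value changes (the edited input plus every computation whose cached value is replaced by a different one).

First demand of the output computes:
  n1 = mul(5, 5) = 25
  n2 = sub(5, -7) = 12
  n4 = neg(12) = -12
  n5 = suml([-5]) = -5
  n6 = min2(-5, 12) = -5
  n7 = absv(-5) = 5
  n10 = add(-5, 5) = 0
  n12 = absv(-12) = 12
  n13 = max2(12, 0) = 12
  n14 = absv(12) = 12
  n15 = max2(25, 12) = 25
  n16 = max2(25, 12) = 25
  n17 = max2(25, 25) = 25
  n21 = neg(25) = -25

After the edit, cleaning proceeds:
  x1 only reaches undemanded nodes; the second demand re-runs nothing.

Note the shortcut — x1 feeds only undemanded nodes, so no recomputation happens.

Demanding n21 again yields -25.
0 computations run: none.
The nodes whose values change: x1.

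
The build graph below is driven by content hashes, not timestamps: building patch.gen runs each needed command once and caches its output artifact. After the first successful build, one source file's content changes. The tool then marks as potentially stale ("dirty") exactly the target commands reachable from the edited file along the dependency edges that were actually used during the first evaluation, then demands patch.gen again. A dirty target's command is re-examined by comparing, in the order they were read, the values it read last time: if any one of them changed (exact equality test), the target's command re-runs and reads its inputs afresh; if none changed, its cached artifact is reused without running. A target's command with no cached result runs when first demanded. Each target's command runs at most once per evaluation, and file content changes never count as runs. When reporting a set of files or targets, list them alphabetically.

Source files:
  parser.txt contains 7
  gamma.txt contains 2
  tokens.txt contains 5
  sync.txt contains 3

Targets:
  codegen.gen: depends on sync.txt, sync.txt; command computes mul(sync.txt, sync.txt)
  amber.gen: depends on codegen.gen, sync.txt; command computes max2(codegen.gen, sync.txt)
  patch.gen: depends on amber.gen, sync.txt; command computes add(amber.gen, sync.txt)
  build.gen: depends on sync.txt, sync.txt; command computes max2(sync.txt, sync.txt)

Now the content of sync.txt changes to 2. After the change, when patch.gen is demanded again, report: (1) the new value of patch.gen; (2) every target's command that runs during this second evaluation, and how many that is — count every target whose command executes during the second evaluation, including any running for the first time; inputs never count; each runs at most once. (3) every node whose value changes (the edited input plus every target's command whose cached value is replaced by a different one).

Initial pass — values computed on the first demand:
  codegen.gen = mul(3, 3) = 9
  amber.gen = max2(9, 3) = 9
  patch.gen = add(9, 3) = 12

Second demand — change propagation:
  codegen.gen: re-runs because sync.txt 3->2; sync.txt 3->2; new result 4.
  amber.gen: re-runs because codegen.gen 9->4; sync.txt 3->2; new result 4.
  patch.gen: re-runs because amber.gen 9->4; sync.txt 3->2; new result 6.

patch.gen now evaluates to 6.
Run set: amber.gen, codegen.gen, patch.gen (3 run).
Changed values: amber.gen, codegen.gen, patch.gen, sync.txt.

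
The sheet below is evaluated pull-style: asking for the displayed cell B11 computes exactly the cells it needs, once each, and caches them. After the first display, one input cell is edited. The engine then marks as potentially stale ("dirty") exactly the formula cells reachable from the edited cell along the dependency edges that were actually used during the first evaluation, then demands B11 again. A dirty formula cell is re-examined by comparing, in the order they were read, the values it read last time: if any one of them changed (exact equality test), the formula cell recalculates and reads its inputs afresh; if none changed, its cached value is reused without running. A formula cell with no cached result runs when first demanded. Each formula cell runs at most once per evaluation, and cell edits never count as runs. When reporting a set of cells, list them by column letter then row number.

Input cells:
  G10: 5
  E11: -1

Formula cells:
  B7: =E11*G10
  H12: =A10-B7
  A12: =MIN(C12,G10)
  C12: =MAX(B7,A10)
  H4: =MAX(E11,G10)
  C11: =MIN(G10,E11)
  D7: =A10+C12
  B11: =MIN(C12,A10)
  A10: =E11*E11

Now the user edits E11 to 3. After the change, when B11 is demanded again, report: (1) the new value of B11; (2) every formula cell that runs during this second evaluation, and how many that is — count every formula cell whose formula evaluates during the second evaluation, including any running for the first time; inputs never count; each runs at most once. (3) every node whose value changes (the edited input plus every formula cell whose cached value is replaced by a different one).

Demanding B11 again yields 9.
4 formula cells run: A10, B7, B11, C12.
The nodes whose values change: A10, B7, B11, C12, E11.

First demand of the output computes:
  A10 = -1 * -1 = 1
  B7 = -1 * 5 = -5
  C12 = MAX(-5, 1) = 1
  B11 = MIN(1, 1) = 1

After the edit, cleaning proceeds:
  A10: a read changed (E11 -1->3; E11 -1->3) — executes, giving 9.
  B7: a read changed (E11 -1->3) — executes, giving 15.
  C12: a read changed (B7 -5->15; A10 1->9) — executes, giving 15.
  B11: a read changed (C12 1->15; A10 1->9) — executes, giving 9.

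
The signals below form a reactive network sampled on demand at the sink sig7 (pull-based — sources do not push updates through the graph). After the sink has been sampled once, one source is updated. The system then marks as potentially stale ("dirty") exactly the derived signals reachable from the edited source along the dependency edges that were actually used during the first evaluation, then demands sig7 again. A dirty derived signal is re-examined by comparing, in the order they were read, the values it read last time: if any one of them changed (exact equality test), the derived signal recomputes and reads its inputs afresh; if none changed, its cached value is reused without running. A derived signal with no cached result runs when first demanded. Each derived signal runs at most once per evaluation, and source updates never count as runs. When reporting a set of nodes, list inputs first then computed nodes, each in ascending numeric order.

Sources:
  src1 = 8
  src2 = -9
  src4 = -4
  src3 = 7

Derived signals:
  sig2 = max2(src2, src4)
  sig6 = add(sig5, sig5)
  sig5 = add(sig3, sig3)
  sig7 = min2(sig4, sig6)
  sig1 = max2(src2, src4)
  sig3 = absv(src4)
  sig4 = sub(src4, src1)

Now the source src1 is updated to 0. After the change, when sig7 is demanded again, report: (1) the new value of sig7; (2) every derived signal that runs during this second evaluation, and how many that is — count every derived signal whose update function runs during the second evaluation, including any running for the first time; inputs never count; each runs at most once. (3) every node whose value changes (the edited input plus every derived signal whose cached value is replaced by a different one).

Initial pass — values computed on the first demand:
  sig3 = absv(-4) = 4
  sig4 = sub(-4, 8) = -12
  sig5 = add(4, 4) = 8
  sig6 = add(8, 8) = 16
  sig7 = min2(-12, 16) = -12

Second demand — change propagation:
  sig4: re-runs because src1 8->0; new result -4.
  sig7: re-runs because sig4 -12->-4; new result -4.

sig7 now evaluates to -4.
Run set: sig4, sig7 (2 run).
Changed values: src1, sig4, sig7.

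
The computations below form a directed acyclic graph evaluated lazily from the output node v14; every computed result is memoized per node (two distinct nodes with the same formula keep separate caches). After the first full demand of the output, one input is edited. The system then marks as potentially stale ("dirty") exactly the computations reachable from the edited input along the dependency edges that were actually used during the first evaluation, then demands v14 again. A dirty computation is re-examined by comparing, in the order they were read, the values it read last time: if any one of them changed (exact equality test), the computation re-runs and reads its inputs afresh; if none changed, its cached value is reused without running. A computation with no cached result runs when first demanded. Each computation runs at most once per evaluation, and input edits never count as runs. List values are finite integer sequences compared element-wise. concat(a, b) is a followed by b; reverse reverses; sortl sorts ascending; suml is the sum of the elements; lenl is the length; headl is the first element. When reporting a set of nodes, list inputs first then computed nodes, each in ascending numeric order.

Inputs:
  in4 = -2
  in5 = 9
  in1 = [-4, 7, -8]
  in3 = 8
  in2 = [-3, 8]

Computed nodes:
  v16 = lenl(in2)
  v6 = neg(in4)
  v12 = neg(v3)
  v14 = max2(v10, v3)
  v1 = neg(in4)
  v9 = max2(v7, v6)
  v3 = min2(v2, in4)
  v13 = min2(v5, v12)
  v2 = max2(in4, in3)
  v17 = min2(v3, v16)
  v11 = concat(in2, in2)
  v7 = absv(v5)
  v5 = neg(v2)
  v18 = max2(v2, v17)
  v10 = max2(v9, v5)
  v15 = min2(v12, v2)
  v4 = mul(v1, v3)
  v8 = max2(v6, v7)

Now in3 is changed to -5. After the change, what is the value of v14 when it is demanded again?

First demand of the output computes:
  v2 = max2(-2, 8) = 8
  v3 = min2(8, -2) = -2
  v5 = neg(8) = -8
  v6 = neg(-2) = 2
  v7 = absv(-8) = 8
  v9 = max2(8, 2) = 8
  v10 = max2(8, -8) = 8
  v14 = max2(8, -2) = 8

After the edit, cleaning proceeds:
  v2: a read changed (in3 8->-5) — executes, giving -2.
  v3: a read changed (v2 8->-2) — executes, giving -2 — identical to its old value.
  v5: a read changed (v2 8->-2) — executes, giving 2.
  v7: a read changed (v5 -8->2) — executes, giving 2.
  v9: a read changed (v7 8->2) — executes, giving 2.
  v10: a read changed (v9 8->2; v5 -8->2) — executes, giving 2.
  v14: a read changed (v10 8->2) — executes, giving 2.

Demanding v14 again yields 2.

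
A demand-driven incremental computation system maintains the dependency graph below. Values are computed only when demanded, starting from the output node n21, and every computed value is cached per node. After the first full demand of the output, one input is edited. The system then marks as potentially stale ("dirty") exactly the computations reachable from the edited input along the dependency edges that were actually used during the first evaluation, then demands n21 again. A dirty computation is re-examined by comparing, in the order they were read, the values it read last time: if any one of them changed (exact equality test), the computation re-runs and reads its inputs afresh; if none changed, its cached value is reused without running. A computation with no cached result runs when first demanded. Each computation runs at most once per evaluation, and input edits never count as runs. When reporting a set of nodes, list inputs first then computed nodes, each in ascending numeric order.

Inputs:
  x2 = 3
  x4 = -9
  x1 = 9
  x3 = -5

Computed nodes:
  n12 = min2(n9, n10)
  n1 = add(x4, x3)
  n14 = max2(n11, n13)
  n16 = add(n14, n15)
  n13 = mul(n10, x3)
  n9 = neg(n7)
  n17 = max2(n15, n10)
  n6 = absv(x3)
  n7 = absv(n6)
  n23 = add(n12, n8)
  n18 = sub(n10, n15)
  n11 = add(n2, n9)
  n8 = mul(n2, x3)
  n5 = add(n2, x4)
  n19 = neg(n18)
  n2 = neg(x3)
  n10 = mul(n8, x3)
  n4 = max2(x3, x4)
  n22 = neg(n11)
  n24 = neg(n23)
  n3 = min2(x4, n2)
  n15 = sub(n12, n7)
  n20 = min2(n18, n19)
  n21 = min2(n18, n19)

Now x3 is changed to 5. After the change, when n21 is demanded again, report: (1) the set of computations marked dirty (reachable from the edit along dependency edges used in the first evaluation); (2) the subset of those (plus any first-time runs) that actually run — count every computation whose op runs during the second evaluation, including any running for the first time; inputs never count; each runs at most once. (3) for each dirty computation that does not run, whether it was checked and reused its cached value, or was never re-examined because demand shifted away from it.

First evaluation (everything demanded from the output):
  n2 = neg(-5) = 5
  n6 = absv(-5) = 5
  n7 = absv(5) = 5
  n8 = mul(5, -5) = -25
  n9 = neg(5) = -5
  n10 = mul(-25, -5) = 125
  n12 = min2(-5, 125) = -5
  n15 = sub(-5, 5) = -10
  n18 = sub(125, -10) = 135
  n19 = neg(135) = -135
  n21 = min2(135, -135) = -135

Propagation after the edit:
  n2: runs — x3 -5->5; result -5.
  n6: runs — x3 -5->5; result 5 (same value as before).
  n7: checked — values it read are unchanged (n6 unchanged); reused cached 5 without running.
  n8: runs — n2 5->-5; x3 -5->5; result -25 (same value as before).
  n9: checked — values it read are unchanged (n7 unchanged); reused cached -5 without running.
  n10: runs — x3 -5->5; result -125.
  n12: runs — n10 125->-125; result -125.
  n15: runs — n12 -5->-125; result -130.
  n18: runs — n10 125->-125; n15 -10->-130; result 5.
  n19: runs — n18 135->5; result -5.
  n21: runs — n18 135->5; n19 -135->-5; result -5.

Key observation: the cutoff stops propagation at n7 — its inputs' values are unchanged, so it reuses its cache.

Marked dirty: n2, n6, n7, n8, n9, n10, n12, n15, n18, n19, n21.
Computations that run: n2, n6, n8, n10, n12, n15, n18, n19, n21 — 9 in total.
Checked but reused from cache: n7, n9.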